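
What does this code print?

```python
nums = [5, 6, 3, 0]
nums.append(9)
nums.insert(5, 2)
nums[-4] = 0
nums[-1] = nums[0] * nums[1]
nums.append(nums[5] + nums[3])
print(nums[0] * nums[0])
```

append 9 → [5, 6, 3, 0, 9]
insert 2 at 5 → [5, 6, 3, 0, 9, 2]
nums[-4] = 0 → [5, 6, 0, 0, 9, 2]
nums[-1] = nums[0]*nums[1] = 5*6 = 30 → [5, 6, 0, 0, 9, 30]
append nums[5]+nums[3] = 30+0 = 30 → [5, 6, 0, 0, 9, 30, 30]
nums[0]*nums[0] = 5*5 = 25

25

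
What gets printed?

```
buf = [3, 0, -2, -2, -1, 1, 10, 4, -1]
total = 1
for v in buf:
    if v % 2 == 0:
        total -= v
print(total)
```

-9

v=3: not even
v=0: even, total = 1-0 = 1
v=-2: even, total = 1-(-2) = 3
v=-2: even, total = 3-(-2) = 5
v=-1: not even
v=1: not even
v=10: even, total = 5-10 = -5
v=4: even, total = (-5)-4 = -9
v=-1: not even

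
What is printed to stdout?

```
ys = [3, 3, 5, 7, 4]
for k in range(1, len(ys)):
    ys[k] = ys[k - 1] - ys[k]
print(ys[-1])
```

k=1: ys[1] = 3-3 = 0 → [3, 0, 5, 7, 4]
k=2: ys[2] = 0-5 = -5 → [3, 0, -5, 7, 4]
k=3: ys[3] = (-5)-7 = -12 → [3, 0, -5, -12, 4]
k=4: ys[4] = (-12)-4 = -16 → [3, 0, -5, -12, -16]

-16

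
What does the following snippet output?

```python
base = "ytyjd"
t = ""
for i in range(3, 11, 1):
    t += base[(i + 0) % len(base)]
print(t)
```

jdytyjdy

i=3: add base[3]='j' → 'j'
i=4: add base[4]='d' → 'jd'
i=5: add base[0]='y' → 'jdy'
i=6: add base[1]='t' → 'jdyt'
i=7: add base[2]='y' → 'jdyty'
i=8: add base[3]='j' → 'jdytyj'
i=9: add base[4]='d' → 'jdytyjd'
i=10: add base[0]='y' → 'jdytyjdy'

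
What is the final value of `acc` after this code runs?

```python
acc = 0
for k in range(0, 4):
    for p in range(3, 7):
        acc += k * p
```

108

k=0,p=3: acc = 0+0 = 0
k=0,p=4: acc = 0+0 = 0
k=0,p=5: acc = 0+0 = 0
k=0,p=6: acc = 0+0 = 0
k=1,p=3: acc = 0+3 = 3
k=1,p=4: acc = 3+4 = 7
k=1,p=5: acc = 7+5 = 12
k=1,p=6: acc = 12+6 = 18
k=2,p=3: acc = 18+6 = 24
k=2,p=4: acc = 24+8 = 32
k=2,p=5: acc = 32+10 = 42
k=2,p=6: acc = 42+12 = 54
k=3,p=3: acc = 54+9 = 63
k=3,p=4: acc = 63+12 = 75
k=3,p=5: acc = 75+15 = 90
k=3,p=6: acc = 90+18 = 108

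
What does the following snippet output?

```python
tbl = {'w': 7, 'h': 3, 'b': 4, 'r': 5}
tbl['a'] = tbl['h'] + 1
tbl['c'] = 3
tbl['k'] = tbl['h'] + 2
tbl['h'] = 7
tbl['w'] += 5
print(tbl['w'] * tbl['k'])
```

tbl['a'] = tbl['h']+1 = 4 → {'w': 7, 'h': 3, 'b': 4, 'r': 5, 'a': 4}
tbl['c'] = 3 → {'w': 7, 'h': 3, 'b': 4, 'r': 5, 'a': 4, 'c': 3}
tbl['k'] = tbl['h']+2 = 5 → {'w': 7, 'h': 3, 'b': 4, 'r': 5, 'a': 4, 'c': 3, 'k': 5}
tbl['h'] = 7 → {'w': 7, 'h': 7, 'b': 4, 'r': 5, 'a': 4, 'c': 3, 'k': 5}
tbl['w'] = 7+5 = 12 → {'w': 12, 'h': 7, 'b': 4, 'r': 5, 'a': 4, 'c': 3, 'k': 5}
tbl['w']*tbl['k'] = 12*5 = 60

60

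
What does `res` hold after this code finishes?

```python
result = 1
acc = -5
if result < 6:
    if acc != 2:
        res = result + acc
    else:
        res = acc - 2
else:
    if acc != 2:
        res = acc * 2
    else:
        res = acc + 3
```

result=1, acc=-5
result < 6 is True; acc != 2 is True
→ res = result + acc = -4

-4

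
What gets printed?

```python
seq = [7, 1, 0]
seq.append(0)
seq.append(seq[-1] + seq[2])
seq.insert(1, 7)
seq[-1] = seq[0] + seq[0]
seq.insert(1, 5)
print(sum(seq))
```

34

append 0 → [7, 1, 0, 0]
append seq[-1]+seq[2] = 0+0 = 0 → [7, 1, 0, 0, 0]
insert 7 at 1 → [7, 7, 1, 0, 0, 0]
seq[-1] = seq[0]+seq[0] = 7+7 = 14 → [7, 7, 1, 0, 0, 14]
insert 5 at 1 → [7, 5, 7, 1, 0, 0, 14]
sum = 34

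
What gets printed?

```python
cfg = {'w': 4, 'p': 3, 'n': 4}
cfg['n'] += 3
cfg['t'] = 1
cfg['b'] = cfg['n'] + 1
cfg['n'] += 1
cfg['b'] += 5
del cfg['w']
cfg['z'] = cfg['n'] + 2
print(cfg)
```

{'p': 3, 'n': 8, 't': 1, 'b': 13, 'z': 10}

cfg['n'] = 4+3 = 7 → {'w': 4, 'p': 3, 'n': 7}
cfg['t'] = 1 → {'w': 4, 'p': 3, 'n': 7, 't': 1}
cfg['b'] = cfg['n']+1 = 8 → {'w': 4, 'p': 3, 'n': 7, 't': 1, 'b': 8}
cfg['n'] = 7+1 = 8 → {'w': 4, 'p': 3, 'n': 8, 't': 1, 'b': 8}
cfg['b'] = 8+5 = 13 → {'w': 4, 'p': 3, 'n': 8, 't': 1, 'b': 13}
del 'w' → {'p': 3, 'n': 8, 't': 1, 'b': 13}
cfg['z'] = cfg['n']+2 = 10 → {'p': 3, 'n': 8, 't': 1, 'b': 13, 'z': 10}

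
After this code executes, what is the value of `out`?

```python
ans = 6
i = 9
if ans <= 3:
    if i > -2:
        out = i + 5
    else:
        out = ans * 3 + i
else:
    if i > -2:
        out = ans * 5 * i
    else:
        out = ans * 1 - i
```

ans=6, i=9
ans <= 3 is False; i > -2 is True
→ out = ans * 5 * i = 270

270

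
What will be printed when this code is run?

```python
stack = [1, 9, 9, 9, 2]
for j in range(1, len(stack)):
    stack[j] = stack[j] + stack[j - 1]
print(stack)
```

[1, 10, 19, 28, 30]

j=1: stack[1] = 9+1 = 10 → [1, 10, 9, 9, 2]
j=2: stack[2] = 9+10 = 19 → [1, 10, 19, 9, 2]
j=3: stack[3] = 9+19 = 28 → [1, 10, 19, 28, 2]
j=4: stack[4] = 2+28 = 30 → [1, 10, 19, 28, 30]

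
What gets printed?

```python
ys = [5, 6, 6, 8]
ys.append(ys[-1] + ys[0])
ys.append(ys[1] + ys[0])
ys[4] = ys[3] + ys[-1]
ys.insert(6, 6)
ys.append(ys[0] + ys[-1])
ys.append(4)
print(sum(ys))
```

76

append ys[-1]+ys[0] = 8+5 = 13 → [5, 6, 6, 8, 13]
append ys[1]+ys[0] = 6+5 = 11 → [5, 6, 6, 8, 13, 11]
ys[4] = ys[3]+ys[-1] = 8+11 = 19 → [5, 6, 6, 8, 19, 11]
insert 6 at 6 → [5, 6, 6, 8, 19, 11, 6]
append ys[0]+ys[-1] = 5+6 = 11 → [5, 6, 6, 8, 19, 11, 6, 11]
append 4 → [5, 6, 6, 8, 19, 11, 6, 11, 4]
sum = 76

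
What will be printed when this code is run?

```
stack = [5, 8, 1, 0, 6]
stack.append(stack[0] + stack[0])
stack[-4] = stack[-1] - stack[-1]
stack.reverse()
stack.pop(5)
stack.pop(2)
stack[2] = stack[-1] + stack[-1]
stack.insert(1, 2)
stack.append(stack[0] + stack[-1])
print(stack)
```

[10, 2, 6, 16, 8, 18]

append stack[0]+stack[0] = 5+5 = 10 → [5, 8, 1, 0, 6, 10]
stack[-4] = stack[-1]-stack[-1] = 10-10 = 0 → [5, 8, 0, 0, 6, 10]
reverse → [10, 6, 0, 0, 8, 5]
pop(5) removes 5 → [10, 6, 0, 0, 8]
pop(2) removes 0 → [10, 6, 0, 8]
stack[2] = stack[-1]+stack[-1] = 8+8 = 16 → [10, 6, 16, 8]
insert 2 at 1 → [10, 2, 6, 16, 8]
append stack[0]+stack[-1] = 10+8 = 18 → [10, 2, 6, 16, 8, 18]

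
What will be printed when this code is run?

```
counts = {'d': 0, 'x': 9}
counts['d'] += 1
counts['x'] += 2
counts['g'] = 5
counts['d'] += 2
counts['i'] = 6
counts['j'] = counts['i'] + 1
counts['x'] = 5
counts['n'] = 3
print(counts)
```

{'d': 3, 'x': 5, 'g': 5, 'i': 6, 'j': 7, 'n': 3}

counts['d'] = 0+1 = 1 → {'d': 1, 'x': 9}
counts['x'] = 9+2 = 11 → {'d': 1, 'x': 11}
counts['g'] = 5 → {'d': 1, 'x': 11, 'g': 5}
counts['d'] = 1+2 = 3 → {'d': 3, 'x': 11, 'g': 5}
counts['i'] = 6 → {'d': 3, 'x': 11, 'g': 5, 'i': 6}
counts['j'] = counts['i']+1 = 7 → {'d': 3, 'x': 11, 'g': 5, 'i': 6, 'j': 7}
counts['x'] = 5 → {'d': 3, 'x': 5, 'g': 5, 'i': 6, 'j': 7}
counts['n'] = 3 → {'d': 3, 'x': 5, 'g': 5, 'i': 6, 'j': 7, 'n': 3}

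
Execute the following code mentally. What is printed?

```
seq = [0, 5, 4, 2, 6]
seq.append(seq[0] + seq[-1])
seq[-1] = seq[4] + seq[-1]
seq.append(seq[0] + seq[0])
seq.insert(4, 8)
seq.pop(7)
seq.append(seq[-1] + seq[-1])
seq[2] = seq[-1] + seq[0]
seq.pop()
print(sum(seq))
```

append seq[0]+seq[-1] = 0+6 = 6 → [0, 5, 4, 2, 6, 6]
seq[-1] = seq[4]+seq[-1] = 6+6 = 12 → [0, 5, 4, 2, 6, 12]
append seq[0]+seq[0] = 0+0 = 0 → [0, 5, 4, 2, 6, 12, 0]
insert 8 at 4 → [0, 5, 4, 2, 8, 6, 12, 0]
pop(7) removes 0 → [0, 5, 4, 2, 8, 6, 12]
append seq[-1]+seq[-1] = 12+12 = 24 → [0, 5, 4, 2, 8, 6, 12, 24]
seq[2] = seq[-1]+seq[0] = 24+0 = 24 → [0, 5, 24, 2, 8, 6, 12, 24]
pop() removes 24 → [0, 5, 24, 2, 8, 6, 12]
sum = 57

57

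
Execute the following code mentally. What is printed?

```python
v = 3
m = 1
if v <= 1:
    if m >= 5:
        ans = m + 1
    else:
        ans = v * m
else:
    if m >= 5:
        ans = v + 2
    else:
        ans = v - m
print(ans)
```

2

v=3, m=1
v <= 1 is False; m >= 5 is False
→ ans = v - m = 2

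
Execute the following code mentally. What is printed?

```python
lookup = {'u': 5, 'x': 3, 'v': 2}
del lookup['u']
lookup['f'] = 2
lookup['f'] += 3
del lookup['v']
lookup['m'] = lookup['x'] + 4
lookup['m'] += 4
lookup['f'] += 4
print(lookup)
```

del 'u' → {'x': 3, 'v': 2}
lookup['f'] = 2 → {'x': 3, 'v': 2, 'f': 2}
lookup['f'] = 2+3 = 5 → {'x': 3, 'v': 2, 'f': 5}
del 'v' → {'x': 3, 'f': 5}
lookup['m'] = lookup['x']+4 = 7 → {'x': 3, 'f': 5, 'm': 7}
lookup['m'] = 7+4 = 11 → {'x': 3, 'f': 5, 'm': 11}
lookup['f'] = 5+4 = 9 → {'x': 3, 'f': 9, 'm': 11}

{'x': 3, 'f': 9, 'm': 11}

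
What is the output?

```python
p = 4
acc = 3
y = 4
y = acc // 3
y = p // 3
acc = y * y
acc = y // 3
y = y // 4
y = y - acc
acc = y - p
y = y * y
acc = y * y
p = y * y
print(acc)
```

y = 3//3 = 1
y = 4//3 = 1
acc = 1*1 = 1
acc = 1//3 = 0
y = 1//4 = 0
y = 0-0 = 0
acc = 0-4 = -4
y = 0*0 = 0
acc = 0*0 = 0
p = 0*0 = 0

0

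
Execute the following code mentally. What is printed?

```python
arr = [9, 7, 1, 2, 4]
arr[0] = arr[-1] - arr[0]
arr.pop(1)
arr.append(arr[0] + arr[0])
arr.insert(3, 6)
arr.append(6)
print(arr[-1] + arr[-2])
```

-4

arr[0] = arr[-1]-arr[0] = 4-9 = -5 → [-5, 7, 1, 2, 4]
pop(1) removes 7 → [-5, 1, 2, 4]
append arr[0]+arr[0] = (-5)+(-5) = -10 → [-5, 1, 2, 4, -10]
insert 6 at 3 → [-5, 1, 2, 6, 4, -10]
append 6 → [-5, 1, 2, 6, 4, -10, 6]
arr[-1]+arr[-2] = 6+(-10) = -4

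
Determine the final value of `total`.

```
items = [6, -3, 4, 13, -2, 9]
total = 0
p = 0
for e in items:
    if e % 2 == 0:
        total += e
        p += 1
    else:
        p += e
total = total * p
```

176

e=6: even, total = 0+6 = 6; p=1
e=-3: not even; p=-2
e=4: even, total = 6+4 = 10; p=-1
e=13: not even; p=12
e=-2: even, total = 10+(-2) = 8; p=13
e=9: not even; p=22
total*p = 8*22 = 176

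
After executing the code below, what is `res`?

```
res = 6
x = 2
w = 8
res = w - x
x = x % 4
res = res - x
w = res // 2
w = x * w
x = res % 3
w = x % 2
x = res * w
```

4

res = 8-2 = 6
x = 2%4 = 2
res = 6-2 = 4
w = 4//2 = 2
w = 2*2 = 4
x = 4%3 = 1
w = 1%2 = 1
x = 4*1 = 4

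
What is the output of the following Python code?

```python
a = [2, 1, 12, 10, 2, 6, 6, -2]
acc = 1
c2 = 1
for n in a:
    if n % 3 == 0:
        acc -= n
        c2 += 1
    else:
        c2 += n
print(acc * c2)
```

-391

n=2: not %3==0; c2=3
n=1: not %3==0; c2=4
n=12: %3==0, acc = 1-12 = -11; c2=5
n=10: not %3==0; c2=15
n=2: not %3==0; c2=17
n=6: %3==0, acc = (-11)-6 = -17; c2=18
n=6: %3==0, acc = (-17)-6 = -23; c2=19
n=-2: not %3==0; c2=17
acc*c2 = (-23)*17 = -391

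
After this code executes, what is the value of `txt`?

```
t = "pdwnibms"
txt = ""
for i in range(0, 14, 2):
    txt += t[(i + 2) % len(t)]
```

i=0: add t[2]='w' → 'w'
i=2: add t[4]='i' → 'wi'
i=4: add t[6]='m' → 'wim'
i=6: add t[0]='p' → 'wimp'
i=8: add t[2]='w' → 'wimpw'
i=10: add t[4]='i' → 'wimpwi'
i=12: add t[6]='m' → 'wimpwim'

'wimpwim'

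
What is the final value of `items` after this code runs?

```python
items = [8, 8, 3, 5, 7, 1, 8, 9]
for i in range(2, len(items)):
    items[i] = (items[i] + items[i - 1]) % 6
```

i=2: items[2] = (3+8)%6 = 5 → [8, 8, 5, 5, 7, 1, 8, 9]
i=3: items[3] = (5+5)%6 = 4 → [8, 8, 5, 4, 7, 1, 8, 9]
i=4: items[4] = (7+4)%6 = 5 → [8, 8, 5, 4, 5, 1, 8, 9]
i=5: items[5] = (1+5)%6 = 0 → [8, 8, 5, 4, 5, 0, 8, 9]
i=6: items[6] = (8+0)%6 = 2 → [8, 8, 5, 4, 5, 0, 2, 9]
i=7: items[7] = (9+2)%6 = 5 → [8, 8, 5, 4, 5, 0, 2, 5]

[8, 8, 5, 4, 5, 0, 2, 5]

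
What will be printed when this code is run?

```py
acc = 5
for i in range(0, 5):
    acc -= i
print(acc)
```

-5

i=0: acc = 5-0 = 5
i=1: acc = 5-1 = 4
i=2: acc = 4-2 = 2
i=3: acc = 2-3 = -1
i=4: acc = (-1)-4 = -5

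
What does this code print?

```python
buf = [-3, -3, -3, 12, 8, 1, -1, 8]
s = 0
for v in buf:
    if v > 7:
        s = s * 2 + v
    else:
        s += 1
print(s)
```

v=-3: not >7, s = 0+1 = 1
v=-3: not >7, s = 1+1 = 2
v=-3: not >7, s = 2+1 = 3
v=12: >7, s = 3*2+12 = 18
v=8: >7, s = 18*2+8 = 44
v=1: not >7, s = 44+1 = 45
v=-1: not >7, s = 45+1 = 46
v=8: >7, s = 46*2+8 = 100

100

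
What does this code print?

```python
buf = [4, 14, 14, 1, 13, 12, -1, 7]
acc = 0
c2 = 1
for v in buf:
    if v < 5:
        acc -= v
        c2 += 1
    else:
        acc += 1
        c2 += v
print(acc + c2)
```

v=4: <5, acc = 0-4 = -4; c2=2
v=14: not <5, acc = (-4)+1 = -3; c2=16
v=14: not <5, acc = (-3)+1 = -2; c2=30
v=1: <5, acc = (-2)-1 = -3; c2=31
v=13: not <5, acc = (-3)+1 = -2; c2=44
v=12: not <5, acc = (-2)+1 = -1; c2=56
v=-1: <5, acc = (-1)-(-1) = 0; c2=57
v=7: not <5, acc = 0+1 = 1; c2=64
acc+c2 = 1+64 = 65

65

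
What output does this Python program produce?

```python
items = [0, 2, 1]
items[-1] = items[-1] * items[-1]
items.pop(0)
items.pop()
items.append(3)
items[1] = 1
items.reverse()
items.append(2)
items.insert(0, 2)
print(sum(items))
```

items[-1] = items[-1]*items[-1] = 1*1 = 1 → [0, 2, 1]
pop(0) removes 0 → [2, 1]
pop() removes 1 → [2]
append 3 → [2, 3]
items[1] = 1 → [2, 1]
reverse → [1, 2]
append 2 → [1, 2, 2]
insert 2 at 0 → [2, 1, 2, 2]
sum = 7

7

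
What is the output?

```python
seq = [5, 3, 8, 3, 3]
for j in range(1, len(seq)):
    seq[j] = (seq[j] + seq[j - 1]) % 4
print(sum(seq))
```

10

j=1: seq[1] = (3+5)%4 = 0 → [5, 0, 8, 3, 3]
j=2: seq[2] = (8+0)%4 = 0 → [5, 0, 0, 3, 3]
j=3: seq[3] = (3+0)%4 = 3 → [5, 0, 0, 3, 3]
j=4: seq[4] = (3+3)%4 = 2 → [5, 0, 0, 3, 2]
sum = 10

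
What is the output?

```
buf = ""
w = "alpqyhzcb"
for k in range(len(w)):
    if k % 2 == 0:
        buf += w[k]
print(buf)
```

apyzb

k=0: add 'a' → 'a'
k=1: skip
k=2: add 'p' → 'ap'
k=3: skip
k=4: add 'y' → 'apy'
k=5: skip
k=6: add 'z' → 'apyz'
k=7: skip
k=8: add 'b' → 'apyzb'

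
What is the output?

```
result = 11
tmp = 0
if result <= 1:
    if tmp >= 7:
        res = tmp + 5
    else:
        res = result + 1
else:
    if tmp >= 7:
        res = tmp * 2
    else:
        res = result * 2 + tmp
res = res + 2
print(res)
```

result=11, tmp=0
result <= 1 is False; tmp >= 7 is False
→ res = result * 2 + tmp = 22
res = 22+2 = 24

24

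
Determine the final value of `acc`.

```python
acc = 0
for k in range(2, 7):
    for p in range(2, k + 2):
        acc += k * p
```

355

k=2,p=2: acc = 0+4 = 4
k=2,p=3: acc = 4+6 = 10
k=3,p=2: acc = 10+6 = 16
k=3,p=3: acc = 16+9 = 25
k=3,p=4: acc = 25+12 = 37
k=4,p=2: acc = 37+8 = 45
k=4,p=3: acc = 45+12 = 57
k=4,p=4: acc = 57+16 = 73
k=4,p=5: acc = 73+20 = 93
k=5,p=2: acc = 93+10 = 103
k=5,p=3: acc = 103+15 = 118
k=5,p=4: acc = 118+20 = 138
k=5,p=5: acc = 138+25 = 163
k=5,p=6: acc = 163+30 = 193
k=6,p=2: acc = 193+12 = 205
k=6,p=3: acc = 205+18 = 223
k=6,p=4: acc = 223+24 = 247
k=6,p=5: acc = 247+30 = 277
k=6,p=6: acc = 277+36 = 313
k=6,p=7: acc = 313+42 = 355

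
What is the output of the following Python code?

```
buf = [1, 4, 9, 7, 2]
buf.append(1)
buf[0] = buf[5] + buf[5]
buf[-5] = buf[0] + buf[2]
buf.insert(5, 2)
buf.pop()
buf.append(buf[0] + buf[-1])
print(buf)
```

append 1 → [1, 4, 9, 7, 2, 1]
buf[0] = buf[5]+buf[5] = 1+1 = 2 → [2, 4, 9, 7, 2, 1]
buf[-5] = buf[0]+buf[2] = 2+9 = 11 → [2, 11, 9, 7, 2, 1]
insert 2 at 5 → [2, 11, 9, 7, 2, 2, 1]
pop() removes 1 → [2, 11, 9, 7, 2, 2]
append buf[0]+buf[-1] = 2+2 = 4 → [2, 11, 9, 7, 2, 2, 4]

[2, 11, 9, 7, 2, 2, 4]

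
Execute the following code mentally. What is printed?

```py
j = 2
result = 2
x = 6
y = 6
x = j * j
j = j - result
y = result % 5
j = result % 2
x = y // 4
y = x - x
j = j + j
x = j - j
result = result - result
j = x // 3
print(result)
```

0

x = 2*2 = 4
j = 2-2 = 0
y = 2%5 = 2
j = 2%2 = 0
x = 2//4 = 0
y = 0-0 = 0
j = 0+0 = 0
x = 0-0 = 0
result = 2-2 = 0
j = 0//3 = 0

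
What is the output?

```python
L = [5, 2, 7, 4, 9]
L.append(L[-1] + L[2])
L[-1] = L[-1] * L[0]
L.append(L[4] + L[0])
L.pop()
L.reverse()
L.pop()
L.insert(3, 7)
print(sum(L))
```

109

append L[-1]+L[2] = 9+7 = 16 → [5, 2, 7, 4, 9, 16]
L[-1] = L[-1]*L[0] = 16*5 = 80 → [5, 2, 7, 4, 9, 80]
append L[4]+L[0] = 9+5 = 14 → [5, 2, 7, 4, 9, 80, 14]
pop() removes 14 → [5, 2, 7, 4, 9, 80]
reverse → [80, 9, 4, 7, 2, 5]
pop() removes 5 → [80, 9, 4, 7, 2]
insert 7 at 3 → [80, 9, 4, 7, 7, 2]
sum = 109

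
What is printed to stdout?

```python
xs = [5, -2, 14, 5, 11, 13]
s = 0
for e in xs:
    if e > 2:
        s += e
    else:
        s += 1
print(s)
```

49

e=5: >2, s = 0+5 = 5
e=-2: not >2, s = 5+1 = 6
e=14: >2, s = 6+14 = 20
e=5: >2, s = 20+5 = 25
e=11: >2, s = 25+11 = 36
e=13: >2, s = 36+13 = 49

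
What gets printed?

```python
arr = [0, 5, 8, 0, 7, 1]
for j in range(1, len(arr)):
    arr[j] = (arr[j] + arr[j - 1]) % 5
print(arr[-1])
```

j=1: arr[1] = (5+0)%5 = 0 → [0, 0, 8, 0, 7, 1]
j=2: arr[2] = (8+0)%5 = 3 → [0, 0, 3, 0, 7, 1]
j=3: arr[3] = (0+3)%5 = 3 → [0, 0, 3, 3, 7, 1]
j=4: arr[4] = (7+3)%5 = 0 → [0, 0, 3, 3, 0, 1]
j=5: arr[5] = (1+0)%5 = 1 → [0, 0, 3, 3, 0, 1]

1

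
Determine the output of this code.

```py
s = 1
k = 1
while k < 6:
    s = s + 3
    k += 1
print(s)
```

16

k=1: s = 1+3 = 4
k=2: s = 4+3 = 7
k=3: s = 7+3 = 10
k=4: s = 10+3 = 13
k=5: s = 13+3 = 16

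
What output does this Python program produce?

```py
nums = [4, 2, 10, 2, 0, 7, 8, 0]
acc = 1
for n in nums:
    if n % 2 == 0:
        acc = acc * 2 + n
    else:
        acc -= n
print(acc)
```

612

n=4: even, acc = 1*2+4 = 6
n=2: even, acc = 6*2+2 = 14
n=10: even, acc = 14*2+10 = 38
n=2: even, acc = 38*2+2 = 78
n=0: even, acc = 78*2+0 = 156
n=7: not even, acc = 156-7 = 149
n=8: even, acc = 149*2+8 = 306
n=0: even, acc = 306*2+0 = 612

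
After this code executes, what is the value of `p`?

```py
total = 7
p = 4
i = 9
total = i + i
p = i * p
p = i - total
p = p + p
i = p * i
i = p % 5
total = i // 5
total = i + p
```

total = 9+9 = 18
p = 9*4 = 36
p = 9-18 = -9
p = (-9)+(-9) = -18
i = (-18)*9 = -162
i = (-18)%5 = 2
total = 2//5 = 0
total = 2+(-18) = -16

-18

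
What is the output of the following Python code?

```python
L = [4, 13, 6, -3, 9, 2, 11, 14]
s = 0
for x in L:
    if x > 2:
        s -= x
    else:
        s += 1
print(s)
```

x=4: >2, s = 0-4 = -4
x=13: >2, s = (-4)-13 = -17
x=6: >2, s = (-17)-6 = -23
x=-3: not >2, s = (-23)+1 = -22
x=9: >2, s = (-22)-9 = -31
x=2: not >2, s = (-31)+1 = -30
x=11: >2, s = (-30)-11 = -41
x=14: >2, s = (-41)-14 = -55

-55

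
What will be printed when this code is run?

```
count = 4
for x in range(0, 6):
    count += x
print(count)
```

19

x=0: count = 4+0 = 4
x=1: count = 4+1 = 5
x=2: count = 5+2 = 7
x=3: count = 7+3 = 10
x=4: count = 10+4 = 14
x=5: count = 14+5 = 19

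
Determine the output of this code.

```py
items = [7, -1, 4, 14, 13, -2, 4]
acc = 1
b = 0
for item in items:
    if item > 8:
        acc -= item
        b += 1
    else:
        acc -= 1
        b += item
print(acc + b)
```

item=7: not >8, acc = 1-1 = 0; b=7
item=-1: not >8, acc = 0-1 = -1; b=6
item=4: not >8, acc = (-1)-1 = -2; b=10
item=14: >8, acc = (-2)-14 = -16; b=11
item=13: >8, acc = (-16)-13 = -29; b=12
item=-2: not >8, acc = (-29)-1 = -30; b=10
item=4: not >8, acc = (-30)-1 = -31; b=14
acc+b = (-31)+14 = -17

-17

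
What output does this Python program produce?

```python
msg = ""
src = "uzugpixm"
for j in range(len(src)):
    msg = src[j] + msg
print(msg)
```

j=0: prepend 'u' → 'u'
j=1: prepend 'z' → 'zu'
j=2: prepend 'u' → 'uzu'
j=3: prepend 'g' → 'guzu'
j=4: prepend 'p' → 'pguzu'
j=5: prepend 'i' → 'ipguzu'
j=6: prepend 'x' → 'xipguzu'
j=7: prepend 'm' → 'mxipguzu'

mxipguzu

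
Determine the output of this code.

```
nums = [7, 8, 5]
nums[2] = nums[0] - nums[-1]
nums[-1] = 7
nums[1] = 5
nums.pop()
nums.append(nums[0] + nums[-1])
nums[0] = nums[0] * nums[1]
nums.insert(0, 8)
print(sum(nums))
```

60

nums[2] = nums[0]-nums[-1] = 7-5 = 2 → [7, 8, 2]
nums[-1] = 7 → [7, 8, 7]
nums[1] = 5 → [7, 5, 7]
pop() removes 7 → [7, 5]
append nums[0]+nums[-1] = 7+5 = 12 → [7, 5, 12]
nums[0] = nums[0]*nums[1] = 7*5 = 35 → [35, 5, 12]
insert 8 at 0 → [8, 35, 5, 12]
sum = 60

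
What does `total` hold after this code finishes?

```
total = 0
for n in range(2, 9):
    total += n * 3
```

105

n=2: total = 0+2*3 = 6
n=3: total = 6+3*3 = 15
n=4: total = 15+4*3 = 27
n=5: total = 27+5*3 = 42
n=6: total = 42+6*3 = 60
n=7: total = 60+7*3 = 81
n=8: total = 81+8*3 = 105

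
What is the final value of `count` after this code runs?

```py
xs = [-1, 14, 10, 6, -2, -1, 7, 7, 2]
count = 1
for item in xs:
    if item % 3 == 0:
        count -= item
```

-5

item=-1: not %3==0
item=14: not %3==0
item=10: not %3==0
item=6: %3==0, count = 1-6 = -5
item=-2: not %3==0
item=-1: not %3==0
item=7: not %3==0
item=7: not %3==0
item=2: not %3==0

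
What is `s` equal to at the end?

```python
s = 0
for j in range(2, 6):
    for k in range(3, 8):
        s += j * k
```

j=2,k=3: s = 0+6 = 6
j=2,k=4: s = 6+8 = 14
j=2,k=5: s = 14+10 = 24
j=2,k=6: s = 24+12 = 36
j=2,k=7: s = 36+14 = 50
j=3,k=3: s = 50+9 = 59
j=3,k=4: s = 59+12 = 71
j=3,k=5: s = 71+15 = 86
j=3,k=6: s = 86+18 = 104
j=3,k=7: s = 104+21 = 125
j=4,k=3: s = 125+12 = 137
j=4,k=4: s = 137+16 = 153
j=4,k=5: s = 153+20 = 173
j=4,k=6: s = 173+24 = 197
j=4,k=7: s = 197+28 = 225
j=5,k=3: s = 225+15 = 240
j=5,k=4: s = 240+20 = 260
j=5,k=5: s = 260+25 = 285
j=5,k=6: s = 285+30 = 315
j=5,k=7: s = 315+35 = 350

350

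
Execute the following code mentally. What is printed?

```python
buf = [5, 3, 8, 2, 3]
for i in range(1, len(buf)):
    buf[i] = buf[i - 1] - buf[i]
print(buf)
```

i=1: buf[1] = 5-3 = 2 → [5, 2, 8, 2, 3]
i=2: buf[2] = 2-8 = -6 → [5, 2, -6, 2, 3]
i=3: buf[3] = (-6)-2 = -8 → [5, 2, -6, -8, 3]
i=4: buf[4] = (-8)-3 = -11 → [5, 2, -6, -8, -11]

[5, 2, -6, -8, -11]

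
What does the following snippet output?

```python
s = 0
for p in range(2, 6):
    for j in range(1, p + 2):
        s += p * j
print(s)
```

207

p=2,j=1: s = 0+2 = 2
p=2,j=2: s = 2+4 = 6
p=2,j=3: s = 6+6 = 12
p=3,j=1: s = 12+3 = 15
p=3,j=2: s = 15+6 = 21
p=3,j=3: s = 21+9 = 30
p=3,j=4: s = 30+12 = 42
p=4,j=1: s = 42+4 = 46
p=4,j=2: s = 46+8 = 54
p=4,j=3: s = 54+12 = 66
p=4,j=4: s = 66+16 = 82
p=4,j=5: s = 82+20 = 102
p=5,j=1: s = 102+5 = 107
p=5,j=2: s = 107+10 = 117
p=5,j=3: s = 117+15 = 132
p=5,j=4: s = 132+20 = 152
p=5,j=5: s = 152+25 = 177
p=5,j=6: s = 177+30 = 207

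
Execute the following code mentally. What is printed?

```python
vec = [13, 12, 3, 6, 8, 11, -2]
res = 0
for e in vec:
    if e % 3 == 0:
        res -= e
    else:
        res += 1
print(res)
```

e=13: not %3==0, res = 0+1 = 1
e=12: %3==0, res = 1-12 = -11
e=3: %3==0, res = (-11)-3 = -14
e=6: %3==0, res = (-14)-6 = -20
e=8: not %3==0, res = (-20)+1 = -19
e=11: not %3==0, res = (-19)+1 = -18
e=-2: not %3==0, res = (-18)+1 = -17

-17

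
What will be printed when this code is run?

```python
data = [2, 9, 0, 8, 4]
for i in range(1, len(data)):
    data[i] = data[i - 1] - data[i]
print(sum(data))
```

i=1: data[1] = 2-9 = -7 → [2, -7, 0, 8, 4]
i=2: data[2] = (-7)-0 = -7 → [2, -7, -7, 8, 4]
i=3: data[3] = (-7)-8 = -15 → [2, -7, -7, -15, 4]
i=4: data[4] = (-15)-4 = -19 → [2, -7, -7, -15, -19]
sum = -46

-46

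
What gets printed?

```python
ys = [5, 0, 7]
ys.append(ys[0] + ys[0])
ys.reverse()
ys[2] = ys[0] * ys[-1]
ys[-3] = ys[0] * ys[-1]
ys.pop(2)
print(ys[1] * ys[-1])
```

append ys[0]+ys[0] = 5+5 = 10 → [5, 0, 7, 10]
reverse → [10, 7, 0, 5]
ys[2] = ys[0]*ys[-1] = 10*5 = 50 → [10, 7, 50, 5]
ys[-3] = ys[0]*ys[-1] = 10*5 = 50 → [10, 50, 50, 5]
pop(2) removes 50 → [10, 50, 5]
ys[1]*ys[-1] = 50*5 = 250

250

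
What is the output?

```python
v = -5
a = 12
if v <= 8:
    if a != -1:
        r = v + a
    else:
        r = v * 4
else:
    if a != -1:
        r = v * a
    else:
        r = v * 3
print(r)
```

v=-5, a=12
v <= 8 is True; a != -1 is True
→ r = v + a = 7

7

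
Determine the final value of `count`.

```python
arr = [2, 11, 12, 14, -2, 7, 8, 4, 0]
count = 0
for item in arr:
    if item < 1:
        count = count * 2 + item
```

-4

item=2: not <1
item=11: not <1
item=12: not <1
item=14: not <1
item=-2: <1, count = 0*2+(-2) = -2
item=7: not <1
item=8: not <1
item=4: not <1
item=0: <1, count = (-2)*2+0 = -4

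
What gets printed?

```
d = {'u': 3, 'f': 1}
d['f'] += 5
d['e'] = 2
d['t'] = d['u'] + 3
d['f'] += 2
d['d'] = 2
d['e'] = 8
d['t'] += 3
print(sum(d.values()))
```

30

d['f'] = 1+5 = 6 → {'u': 3, 'f': 6}
d['e'] = 2 → {'u': 3, 'f': 6, 'e': 2}
d['t'] = d['u']+3 = 6 → {'u': 3, 'f': 6, 'e': 2, 't': 6}
d['f'] = 6+2 = 8 → {'u': 3, 'f': 8, 'e': 2, 't': 6}
d['d'] = 2 → {'u': 3, 'f': 8, 'e': 2, 't': 6, 'd': 2}
d['e'] = 8 → {'u': 3, 'f': 8, 'e': 8, 't': 6, 'd': 2}
d['t'] = 6+3 = 9 → {'u': 3, 'f': 8, 'e': 8, 't': 9, 'd': 2}
sum of values = 30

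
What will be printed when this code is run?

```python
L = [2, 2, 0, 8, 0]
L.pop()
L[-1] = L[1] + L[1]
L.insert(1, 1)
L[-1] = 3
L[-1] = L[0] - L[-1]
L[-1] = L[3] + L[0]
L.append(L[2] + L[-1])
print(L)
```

[2, 1, 2, 0, 2, 4]

pop() removes 0 → [2, 2, 0, 8]
L[-1] = L[1]+L[1] = 2+2 = 4 → [2, 2, 0, 4]
insert 1 at 1 → [2, 1, 2, 0, 4]
L[-1] = 3 → [2, 1, 2, 0, 3]
L[-1] = L[0]-L[-1] = 2-3 = -1 → [2, 1, 2, 0, -1]
L[-1] = L[3]+L[0] = 0+2 = 2 → [2, 1, 2, 0, 2]
append L[2]+L[-1] = 2+2 = 4 → [2, 1, 2, 0, 2, 4]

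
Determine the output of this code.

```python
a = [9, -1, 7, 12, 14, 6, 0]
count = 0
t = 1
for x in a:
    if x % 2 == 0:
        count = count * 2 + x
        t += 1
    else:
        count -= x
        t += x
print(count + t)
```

x=9: not even, count = 0-9 = -9; t=10
x=-1: not even, count = (-9)-(-1) = -8; t=9
x=7: not even, count = (-8)-7 = -15; t=16
x=12: even, count = (-15)*2+12 = -18; t=17
x=14: even, count = (-18)*2+14 = -22; t=18
x=6: even, count = (-22)*2+6 = -38; t=19
x=0: even, count = (-38)*2+0 = -76; t=20
count+t = (-76)+20 = -56

-56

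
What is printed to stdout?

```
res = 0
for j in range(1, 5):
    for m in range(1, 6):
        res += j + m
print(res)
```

110

j=1,m=1: res = 0+2 = 2
j=1,m=2: res = 2+3 = 5
j=1,m=3: res = 5+4 = 9
j=1,m=4: res = 9+5 = 14
j=1,m=5: res = 14+6 = 20
j=2,m=1: res = 20+3 = 23
j=2,m=2: res = 23+4 = 27
j=2,m=3: res = 27+5 = 32
j=2,m=4: res = 32+6 = 38
j=2,m=5: res = 38+7 = 45
j=3,m=1: res = 45+4 = 49
j=3,m=2: res = 49+5 = 54
j=3,m=3: res = 54+6 = 60
j=3,m=4: res = 60+7 = 67
j=3,m=5: res = 67+8 = 75
j=4,m=1: res = 75+5 = 80
j=4,m=2: res = 80+6 = 86
j=4,m=3: res = 86+7 = 93
j=4,m=4: res = 93+8 = 101
j=4,m=5: res = 101+9 = 110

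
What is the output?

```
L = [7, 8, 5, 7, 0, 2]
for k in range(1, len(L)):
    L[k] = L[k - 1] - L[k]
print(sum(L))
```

k=1: L[1] = 7-8 = -1 → [7, -1, 5, 7, 0, 2]
k=2: L[2] = (-1)-5 = -6 → [7, -1, -6, 7, 0, 2]
k=3: L[3] = (-6)-7 = -13 → [7, -1, -6, -13, 0, 2]
k=4: L[4] = (-13)-0 = -13 → [7, -1, -6, -13, -13, 2]
k=5: L[5] = (-13)-2 = -15 → [7, -1, -6, -13, -13, -15]
sum = -41

-41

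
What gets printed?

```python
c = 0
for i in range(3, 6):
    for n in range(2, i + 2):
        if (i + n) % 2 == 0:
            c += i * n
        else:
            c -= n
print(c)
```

47

i=3,n=2: odd sum, c = 0-2 = -2
i=3,n=3: even sum, c = (-2)+9 = 7
i=3,n=4: odd sum, c = 7-4 = 3
i=4,n=2: even sum, c = 3+8 = 11
i=4,n=3: odd sum, c = 11-3 = 8
i=4,n=4: even sum, c = 8+16 = 24
i=4,n=5: odd sum, c = 24-5 = 19
i=5,n=2: odd sum, c = 19-2 = 17
i=5,n=3: even sum, c = 17+15 = 32
i=5,n=4: odd sum, c = 32-4 = 28
i=5,n=5: even sum, c = 28+25 = 53
i=5,n=6: odd sum, c = 53-6 = 47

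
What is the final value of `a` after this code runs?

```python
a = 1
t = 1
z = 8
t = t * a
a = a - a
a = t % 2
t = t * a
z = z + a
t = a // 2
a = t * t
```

t = 1*1 = 1
a = 1-1 = 0
a = 1%2 = 1
t = 1*1 = 1
z = 8+1 = 9
t = 1//2 = 0
a = 0*0 = 0

0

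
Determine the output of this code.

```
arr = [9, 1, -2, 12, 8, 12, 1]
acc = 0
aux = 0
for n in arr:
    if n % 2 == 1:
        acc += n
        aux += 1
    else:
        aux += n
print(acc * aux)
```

n=9: odd, acc = 0+9 = 9; aux=1
n=1: odd, acc = 9+1 = 10; aux=2
n=-2: not odd; aux=0
n=12: not odd; aux=12
n=8: not odd; aux=20
n=12: not odd; aux=32
n=1: odd, acc = 10+1 = 11; aux=33
acc*aux = 11*33 = 363

363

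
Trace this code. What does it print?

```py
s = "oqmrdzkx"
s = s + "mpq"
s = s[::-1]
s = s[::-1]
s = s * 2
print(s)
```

+ 'mpq' → 'oqmrdzkxmpq'
reverse → 'qpmxkzdrmqo'
reverse → 'oqmrdzkxmpq'
repeat ×2 → 'oqmrdzkxmpqoqmrdzkxmpq'

oqmrdzkxmpqoqmrdzkxmpq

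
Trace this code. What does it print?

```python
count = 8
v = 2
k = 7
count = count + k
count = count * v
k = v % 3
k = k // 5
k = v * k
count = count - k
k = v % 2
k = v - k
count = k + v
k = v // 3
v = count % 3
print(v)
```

1

count = 8+7 = 15
count = 15*2 = 30
k = 2%3 = 2
k = 2//5 = 0
k = 2*0 = 0
count = 30-0 = 30
k = 2%2 = 0
k = 2-0 = 2
count = 2+2 = 4
k = 2//3 = 0
v = 4%3 = 1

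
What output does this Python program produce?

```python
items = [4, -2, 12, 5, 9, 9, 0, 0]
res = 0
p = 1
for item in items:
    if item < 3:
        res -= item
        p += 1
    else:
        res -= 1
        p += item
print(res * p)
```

-129

item=4: not <3, res = 0-1 = -1; p=5
item=-2: <3, res = (-1)-(-2) = 1; p=6
item=12: not <3, res = 1-1 = 0; p=18
item=5: not <3, res = 0-1 = -1; p=23
item=9: not <3, res = (-1)-1 = -2; p=32
item=9: not <3, res = (-2)-1 = -3; p=41
item=0: <3, res = (-3)-0 = -3; p=42
item=0: <3, res = (-3)-0 = -3; p=43
res*p = (-3)*43 = -129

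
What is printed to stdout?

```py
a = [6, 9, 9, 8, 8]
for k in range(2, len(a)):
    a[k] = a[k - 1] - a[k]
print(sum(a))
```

-9

k=2: a[2] = 9-9 = 0 → [6, 9, 0, 8, 8]
k=3: a[3] = 0-8 = -8 → [6, 9, 0, -8, 8]
k=4: a[4] = (-8)-8 = -16 → [6, 9, 0, -8, -16]
sum = -9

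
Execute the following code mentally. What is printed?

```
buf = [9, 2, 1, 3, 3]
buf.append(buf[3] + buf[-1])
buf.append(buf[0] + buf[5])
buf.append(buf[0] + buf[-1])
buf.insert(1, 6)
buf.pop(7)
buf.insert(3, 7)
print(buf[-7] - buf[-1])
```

-22

append buf[3]+buf[-1] = 3+3 = 6 → [9, 2, 1, 3, 3, 6]
append buf[0]+buf[5] = 9+6 = 15 → [9, 2, 1, 3, 3, 6, 15]
append buf[0]+buf[-1] = 9+15 = 24 → [9, 2, 1, 3, 3, 6, 15, 24]
insert 6 at 1 → [9, 6, 2, 1, 3, 3, 6, 15, 24]
pop(7) removes 15 → [9, 6, 2, 1, 3, 3, 6, 24]
insert 7 at 3 → [9, 6, 2, 7, 1, 3, 3, 6, 24]
buf[-7]-buf[-1] = 2-24 = -22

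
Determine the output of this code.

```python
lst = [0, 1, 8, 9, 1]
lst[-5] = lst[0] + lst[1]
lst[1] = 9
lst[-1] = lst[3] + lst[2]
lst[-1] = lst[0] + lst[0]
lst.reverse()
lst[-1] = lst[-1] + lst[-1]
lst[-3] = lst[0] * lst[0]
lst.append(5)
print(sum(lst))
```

lst[-5] = lst[0]+lst[1] = 0+1 = 1 → [1, 1, 8, 9, 1]
lst[1] = 9 → [1, 9, 8, 9, 1]
lst[-1] = lst[3]+lst[2] = 9+8 = 17 → [1, 9, 8, 9, 17]
lst[-1] = lst[0]+lst[0] = 1+1 = 2 → [1, 9, 8, 9, 2]
reverse → [2, 9, 8, 9, 1]
lst[-1] = lst[-1]+lst[-1] = 1+1 = 2 → [2, 9, 8, 9, 2]
lst[-3] = lst[0]*lst[0] = 2*2 = 4 → [2, 9, 4, 9, 2]
append 5 → [2, 9, 4, 9, 2, 5]
sum = 31

31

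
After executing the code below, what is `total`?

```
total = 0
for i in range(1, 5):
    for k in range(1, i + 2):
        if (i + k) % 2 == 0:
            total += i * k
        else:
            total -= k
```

i=1,k=1: even sum, total = 0+1 = 1
i=1,k=2: odd sum, total = 1-2 = -1
i=2,k=1: odd sum, total = (-1)-1 = -2
i=2,k=2: even sum, total = (-2)+4 = 2
i=2,k=3: odd sum, total = 2-3 = -1
i=3,k=1: even sum, total = (-1)+3 = 2
i=3,k=2: odd sum, total = 2-2 = 0
i=3,k=3: even sum, total = 0+9 = 9
i=3,k=4: odd sum, total = 9-4 = 5
i=4,k=1: odd sum, total = 5-1 = 4
i=4,k=2: even sum, total = 4+8 = 12
i=4,k=3: odd sum, total = 12-3 = 9
i=4,k=4: even sum, total = 9+16 = 25
i=4,k=5: odd sum, total = 25-5 = 20

20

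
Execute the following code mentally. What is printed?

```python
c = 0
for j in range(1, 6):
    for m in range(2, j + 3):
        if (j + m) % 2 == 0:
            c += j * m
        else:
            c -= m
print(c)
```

131

j=1,m=2: odd sum, c = 0-2 = -2
j=1,m=3: even sum, c = (-2)+3 = 1
j=2,m=2: even sum, c = 1+4 = 5
j=2,m=3: odd sum, c = 5-3 = 2
j=2,m=4: even sum, c = 2+8 = 10
j=3,m=2: odd sum, c = 10-2 = 8
j=3,m=3: even sum, c = 8+9 = 17
j=3,m=4: odd sum, c = 17-4 = 13
j=3,m=5: even sum, c = 13+15 = 28
j=4,m=2: even sum, c = 28+8 = 36
j=4,m=3: odd sum, c = 36-3 = 33
j=4,m=4: even sum, c = 33+16 = 49
j=4,m=5: odd sum, c = 49-5 = 44
j=4,m=6: even sum, c = 44+24 = 68
j=5,m=2: odd sum, c = 68-2 = 66
j=5,m=3: even sum, c = 66+15 = 81
j=5,m=4: odd sum, c = 81-4 = 77
j=5,m=5: even sum, c = 77+25 = 102
j=5,m=6: odd sum, c = 102-6 = 96
j=5,m=7: even sum, c = 96+35 = 131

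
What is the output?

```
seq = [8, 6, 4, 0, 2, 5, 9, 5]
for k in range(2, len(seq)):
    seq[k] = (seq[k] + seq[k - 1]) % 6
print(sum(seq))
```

30

k=2: seq[2] = (4+6)%6 = 4 → [8, 6, 4, 0, 2, 5, 9, 5]
k=3: seq[3] = (0+4)%6 = 4 → [8, 6, 4, 4, 2, 5, 9, 5]
k=4: seq[4] = (2+4)%6 = 0 → [8, 6, 4, 4, 0, 5, 9, 5]
k=5: seq[5] = (5+0)%6 = 5 → [8, 6, 4, 4, 0, 5, 9, 5]
k=6: seq[6] = (9+5)%6 = 2 → [8, 6, 4, 4, 0, 5, 2, 5]
k=7: seq[7] = (5+2)%6 = 1 → [8, 6, 4, 4, 0, 5, 2, 1]
sum = 30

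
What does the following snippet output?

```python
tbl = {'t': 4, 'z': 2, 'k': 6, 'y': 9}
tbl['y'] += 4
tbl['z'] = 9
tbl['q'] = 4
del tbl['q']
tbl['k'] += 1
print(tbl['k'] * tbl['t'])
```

28

tbl['y'] = 9+4 = 13 → {'t': 4, 'z': 2, 'k': 6, 'y': 13}
tbl['z'] = 9 → {'t': 4, 'z': 9, 'k': 6, 'y': 13}
tbl['q'] = 4 → {'t': 4, 'z': 9, 'k': 6, 'y': 13, 'q': 4}
del 'q' → {'t': 4, 'z': 9, 'k': 6, 'y': 13}
tbl['k'] = 6+1 = 7 → {'t': 4, 'z': 9, 'k': 7, 'y': 13}
tbl['k']*tbl['t'] = 7*4 = 28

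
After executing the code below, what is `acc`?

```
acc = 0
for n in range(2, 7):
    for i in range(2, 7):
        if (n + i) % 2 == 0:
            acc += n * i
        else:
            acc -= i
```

160

n=2,i=2: even sum, acc = 0+4 = 4
n=2,i=3: odd sum, acc = 4-3 = 1
n=2,i=4: even sum, acc = 1+8 = 9
n=2,i=5: odd sum, acc = 9-5 = 4
n=2,i=6: even sum, acc = 4+12 = 16
n=3,i=2: odd sum, acc = 16-2 = 14
n=3,i=3: even sum, acc = 14+9 = 23
n=3,i=4: odd sum, acc = 23-4 = 19
n=3,i=5: even sum, acc = 19+15 = 34
n=3,i=6: odd sum, acc = 34-6 = 28
n=4,i=2: even sum, acc = 28+8 = 36
n=4,i=3: odd sum, acc = 36-3 = 33
n=4,i=4: even sum, acc = 33+16 = 49
n=4,i=5: odd sum, acc = 49-5 = 44
n=4,i=6: even sum, acc = 44+24 = 68
n=5,i=2: odd sum, acc = 68-2 = 66
n=5,i=3: even sum, acc = 66+15 = 81
n=5,i=4: odd sum, acc = 81-4 = 77
n=5,i=5: even sum, acc = 77+25 = 102
n=5,i=6: odd sum, acc = 102-6 = 96
n=6,i=2: even sum, acc = 96+12 = 108
n=6,i=3: odd sum, acc = 108-3 = 105
n=6,i=4: even sum, acc = 105+24 = 129
n=6,i=5: odd sum, acc = 129-5 = 124
n=6,i=6: even sum, acc = 124+36 = 160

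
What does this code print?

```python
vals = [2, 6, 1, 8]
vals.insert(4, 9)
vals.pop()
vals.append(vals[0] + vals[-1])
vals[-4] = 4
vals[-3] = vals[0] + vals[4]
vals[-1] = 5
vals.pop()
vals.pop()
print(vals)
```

insert 9 at 4 → [2, 6, 1, 8, 9]
pop() removes 9 → [2, 6, 1, 8]
append vals[0]+vals[-1] = 2+8 = 10 → [2, 6, 1, 8, 10]
vals[-4] = 4 → [2, 4, 1, 8, 10]
vals[-3] = vals[0]+vals[4] = 2+10 = 12 → [2, 4, 12, 8, 10]
vals[-1] = 5 → [2, 4, 12, 8, 5]
pop() removes 5 → [2, 4, 12, 8]
pop() removes 8 → [2, 4, 12]

[2, 4, 12]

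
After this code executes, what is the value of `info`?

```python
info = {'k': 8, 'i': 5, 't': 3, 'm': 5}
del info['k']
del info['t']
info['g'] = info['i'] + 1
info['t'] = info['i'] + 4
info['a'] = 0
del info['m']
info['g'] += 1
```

{'i': 5, 'g': 7, 't': 9, 'a': 0}

del 'k' → {'i': 5, 't': 3, 'm': 5}
del 't' → {'i': 5, 'm': 5}
info['g'] = info['i']+1 = 6 → {'i': 5, 'm': 5, 'g': 6}
info['t'] = info['i']+4 = 9 → {'i': 5, 'm': 5, 'g': 6, 't': 9}
info['a'] = 0 → {'i': 5, 'm': 5, 'g': 6, 't': 9, 'a': 0}
del 'm' → {'i': 5, 'g': 6, 't': 9, 'a': 0}
info['g'] = 6+1 = 7 → {'i': 5, 'g': 7, 't': 9, 'a': 0}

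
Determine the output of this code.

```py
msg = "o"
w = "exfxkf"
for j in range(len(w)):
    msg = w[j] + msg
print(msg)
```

fkxfxeo

j=0: prepend 'e' → 'eo'
j=1: prepend 'x' → 'xeo'
j=2: prepend 'f' → 'fxeo'
j=3: prepend 'x' → 'xfxeo'
j=4: prepend 'k' → 'kxfxeo'
j=5: prepend 'f' → 'fkxfxeo'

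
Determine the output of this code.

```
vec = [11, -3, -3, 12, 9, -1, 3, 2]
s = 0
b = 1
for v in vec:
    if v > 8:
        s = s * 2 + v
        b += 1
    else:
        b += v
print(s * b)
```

v=11: >8, s = 0*2+11 = 11; b=2
v=-3: not >8; b=-1
v=-3: not >8; b=-4
v=12: >8, s = 11*2+12 = 34; b=-3
v=9: >8, s = 34*2+9 = 77; b=-2
v=-1: not >8; b=-3
v=3: not >8; b=0
v=2: not >8; b=2
s*b = 77*2 = 154

154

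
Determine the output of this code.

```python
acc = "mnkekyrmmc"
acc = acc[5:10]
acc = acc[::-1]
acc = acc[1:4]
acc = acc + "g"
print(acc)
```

mmrg

slice [5:10] → 'yrmmc'
reverse → 'cmmry'
slice [1:4] → 'mmr'
+ 'g' → 'mmrg'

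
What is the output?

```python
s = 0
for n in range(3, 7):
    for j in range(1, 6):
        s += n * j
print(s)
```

270

n=3,j=1: s = 0+3 = 3
n=3,j=2: s = 3+6 = 9
n=3,j=3: s = 9+9 = 18
n=3,j=4: s = 18+12 = 30
n=3,j=5: s = 30+15 = 45
n=4,j=1: s = 45+4 = 49
n=4,j=2: s = 49+8 = 57
n=4,j=3: s = 57+12 = 69
n=4,j=4: s = 69+16 = 85
n=4,j=5: s = 85+20 = 105
n=5,j=1: s = 105+5 = 110
n=5,j=2: s = 110+10 = 120
n=5,j=3: s = 120+15 = 135
n=5,j=4: s = 135+20 = 155
n=5,j=5: s = 155+25 = 180
n=6,j=1: s = 180+6 = 186
n=6,j=2: s = 186+12 = 198
n=6,j=3: s = 198+18 = 216
n=6,j=4: s = 216+24 = 240
n=6,j=5: s = 240+30 = 270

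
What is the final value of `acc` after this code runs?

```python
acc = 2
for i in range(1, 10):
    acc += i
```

47

i=1: acc = 2+1 = 3
i=2: acc = 3+2 = 5
i=3: acc = 5+3 = 8
i=4: acc = 8+4 = 12
i=5: acc = 12+5 = 17
i=6: acc = 17+6 = 23
i=7: acc = 23+7 = 30
i=8: acc = 30+8 = 38
i=9: acc = 38+9 = 47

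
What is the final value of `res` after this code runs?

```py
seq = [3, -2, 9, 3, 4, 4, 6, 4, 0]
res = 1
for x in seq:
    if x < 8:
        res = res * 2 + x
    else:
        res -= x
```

x=3: <8, res = 1*2+3 = 5
x=-2: <8, res = 5*2+(-2) = 8
x=9: not <8, res = 8-9 = -1
x=3: <8, res = (-1)*2+3 = 1
x=4: <8, res = 1*2+4 = 6
x=4: <8, res = 6*2+4 = 16
x=6: <8, res = 16*2+6 = 38
x=4: <8, res = 38*2+4 = 80
x=0: <8, res = 80*2+0 = 160

160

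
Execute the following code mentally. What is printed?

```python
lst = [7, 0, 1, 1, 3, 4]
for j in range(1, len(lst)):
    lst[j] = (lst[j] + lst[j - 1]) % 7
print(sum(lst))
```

17

j=1: lst[1] = (0+7)%7 = 0 → [7, 0, 1, 1, 3, 4]
j=2: lst[2] = (1+0)%7 = 1 → [7, 0, 1, 1, 3, 4]
j=3: lst[3] = (1+1)%7 = 2 → [7, 0, 1, 2, 3, 4]
j=4: lst[4] = (3+2)%7 = 5 → [7, 0, 1, 2, 5, 4]
j=5: lst[5] = (4+5)%7 = 2 → [7, 0, 1, 2, 5, 2]
sum = 17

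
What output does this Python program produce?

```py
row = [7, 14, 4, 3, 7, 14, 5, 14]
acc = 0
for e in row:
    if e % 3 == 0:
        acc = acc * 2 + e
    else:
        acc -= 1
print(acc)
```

e=7: not %3==0, acc = 0-1 = -1
e=14: not %3==0, acc = (-1)-1 = -2
e=4: not %3==0, acc = (-2)-1 = -3
e=3: %3==0, acc = (-3)*2+3 = -3
e=7: not %3==0, acc = (-3)-1 = -4
e=14: not %3==0, acc = (-4)-1 = -5
e=5: not %3==0, acc = (-5)-1 = -6
e=14: not %3==0, acc = (-6)-1 = -7

-7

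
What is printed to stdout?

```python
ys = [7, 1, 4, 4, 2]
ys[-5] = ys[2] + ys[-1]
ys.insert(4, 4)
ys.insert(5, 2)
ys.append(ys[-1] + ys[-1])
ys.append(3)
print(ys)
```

[6, 1, 4, 4, 4, 2, 2, 4, 3]

ys[-5] = ys[2]+ys[-1] = 4+2 = 6 → [6, 1, 4, 4, 2]
insert 4 at 4 → [6, 1, 4, 4, 4, 2]
insert 2 at 5 → [6, 1, 4, 4, 4, 2, 2]
append ys[-1]+ys[-1] = 2+2 = 4 → [6, 1, 4, 4, 4, 2, 2, 4]
append 3 → [6, 1, 4, 4, 4, 2, 2, 4, 3]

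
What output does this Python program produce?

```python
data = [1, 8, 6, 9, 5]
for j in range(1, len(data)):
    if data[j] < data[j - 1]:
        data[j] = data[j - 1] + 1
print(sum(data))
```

j=1: 8>=1, unchanged → [1, 8, 6, 9, 5]
j=2: 6<8, data[2] = 8+1 = 9 → [1, 8, 9, 9, 5]
j=3: 9>=9, unchanged → [1, 8, 9, 9, 5]
j=4: 5<9, data[4] = 9+1 = 10 → [1, 8, 9, 9, 10]
sum = 37

37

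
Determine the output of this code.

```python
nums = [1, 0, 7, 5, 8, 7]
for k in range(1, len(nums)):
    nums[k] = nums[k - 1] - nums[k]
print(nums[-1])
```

k=1: nums[1] = 1-0 = 1 → [1, 1, 7, 5, 8, 7]
k=2: nums[2] = 1-7 = -6 → [1, 1, -6, 5, 8, 7]
k=3: nums[3] = (-6)-5 = -11 → [1, 1, -6, -11, 8, 7]
k=4: nums[4] = (-11)-8 = -19 → [1, 1, -6, -11, -19, 7]
k=5: nums[5] = (-19)-7 = -26 → [1, 1, -6, -11, -19, -26]

-26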